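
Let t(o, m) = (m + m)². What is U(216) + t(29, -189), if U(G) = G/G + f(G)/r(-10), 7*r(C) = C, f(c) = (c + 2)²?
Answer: 548091/5 ≈ 1.0962e+5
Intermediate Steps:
f(c) = (2 + c)²
r(C) = C/7
t(o, m) = 4*m² (t(o, m) = (2*m)² = 4*m²)
U(G) = 1 - 7*(2 + G)²/10 (U(G) = G/G + (2 + G)²/(((⅐)*(-10))) = 1 + (2 + G)²/(-10/7) = 1 + (2 + G)²*(-7/10) = 1 - 7*(2 + G)²/10)
U(216) + t(29, -189) = (1 - 7*(2 + 216)²/10) + 4*(-189)² = (1 - 7/10*218²) + 4*35721 = (1 - 7/10*47524) + 142884 = (1 - 166334/5) + 142884 = -166329/5 + 142884 = 548091/5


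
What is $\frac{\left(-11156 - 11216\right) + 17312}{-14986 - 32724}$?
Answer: $\frac{506}{4771} \approx 0.10606$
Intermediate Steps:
$\frac{\left(-11156 - 11216\right) + 17312}{-14986 - 32724} = \frac{-22372 + 17312}{-47710} = \left(-5060\right) \left(- \frac{1}{47710}\right) = \frac{506}{4771}$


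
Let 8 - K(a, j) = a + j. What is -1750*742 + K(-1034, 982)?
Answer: -1298440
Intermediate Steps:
K(a, j) = 8 - a - j (K(a, j) = 8 - (a + j) = 8 + (-a - j) = 8 - a - j)
-1750*742 + K(-1034, 982) = -1750*742 + (8 - 1*(-1034) - 1*982) = -1298500 + (8 + 1034 - 982) = -1298500 + 60 = -1298440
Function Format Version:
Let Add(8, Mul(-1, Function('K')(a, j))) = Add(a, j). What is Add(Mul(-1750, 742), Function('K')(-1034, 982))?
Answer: -1298440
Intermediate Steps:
Function('K')(a, j) = Add(8, Mul(-1, a), Mul(-1, j)) (Function('K')(a, j) = Add(8, Mul(-1, Add(a, j))) = Add(8, Add(Mul(-1, a), Mul(-1, j))) = Add(8, Mul(-1, a), Mul(-1, j)))
Add(Mul(-1750, 742), Function('K')(-1034, 982)) = Add(Mul(-1750, 742), Add(8, Mul(-1, -1034), Mul(-1, 982))) = Add(-1298500, Add(8, 1034, -982)) = Add(-1298500, 60) = -1298440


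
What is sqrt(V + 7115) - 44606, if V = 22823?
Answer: -44606 + sqrt(29938) ≈ -44433.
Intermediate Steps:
sqrt(V + 7115) - 44606 = sqrt(22823 + 7115) - 44606 = sqrt(29938) - 44606 = -44606 + sqrt(29938)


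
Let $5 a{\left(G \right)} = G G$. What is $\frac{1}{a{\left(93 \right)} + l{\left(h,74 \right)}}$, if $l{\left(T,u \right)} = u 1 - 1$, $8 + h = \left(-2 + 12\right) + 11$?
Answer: $\frac{5}{9014} \approx 0.00055469$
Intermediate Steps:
$a{\left(G \right)} = \frac{G^{2}}{5}$ ($a{\left(G \right)} = \frac{G G}{5} = \frac{G^{2}}{5}$)
$h = 13$ ($h = -8 + \left(\left(-2 + 12\right) + 11\right) = -8 + \left(10 + 11\right) = -8 + 21 = 13$)
$l{\left(T,u \right)} = -1 + u$ ($l{\left(T,u \right)} = u - 1 = -1 + u$)
$\frac{1}{a{\left(93 \right)} + l{\left(h,74 \right)}} = \frac{1}{\frac{93^{2}}{5} + \left(-1 + 74\right)} = \frac{1}{\frac{1}{5} \cdot 8649 + 73} = \frac{1}{\frac{8649}{5} + 73} = \frac{1}{\frac{9014}{5}} = \frac{5}{9014}$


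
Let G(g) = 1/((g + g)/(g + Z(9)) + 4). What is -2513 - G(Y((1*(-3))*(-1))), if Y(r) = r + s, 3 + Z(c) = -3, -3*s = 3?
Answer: -7540/3 ≈ -2513.3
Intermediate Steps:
s = -1 (s = -⅓*3 = -1)
Z(c) = -6 (Z(c) = -3 - 3 = -6)
Y(r) = -1 + r (Y(r) = r - 1 = -1 + r)
G(g) = 1/(4 + 2*g/(-6 + g)) (G(g) = 1/((g + g)/(g - 6) + 4) = 1/((2*g)/(-6 + g) + 4) = 1/(2*g/(-6 + g) + 4) = 1/(4 + 2*g/(-6 + g)))
-2513 - G(Y((1*(-3))*(-1))) = -2513 - (-6 + (-1 + (1*(-3))*(-1)))/(6*(-4 + (-1 + (1*(-3))*(-1)))) = -2513 - (-6 + (-1 - 3*(-1)))/(6*(-4 + (-1 - 3*(-1)))) = -2513 - (-6 + (-1 + 3))/(6*(-4 + (-1 + 3))) = -2513 - (-6 + 2)/(6*(-4 + 2)) = -2513 - (-4)/(6*(-2)) = -2513 - (-1)*(-4)/(6*2) = -2513 - 1*⅓ = -2513 - ⅓ = -7540/3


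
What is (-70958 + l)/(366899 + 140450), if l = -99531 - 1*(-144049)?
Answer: -26440/507349 ≈ -0.052114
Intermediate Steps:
l = 44518 (l = -99531 + 144049 = 44518)
(-70958 + l)/(366899 + 140450) = (-70958 + 44518)/(366899 + 140450) = -26440/507349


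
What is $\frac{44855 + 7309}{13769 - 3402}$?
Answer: $\frac{7452}{1481} \approx 5.0317$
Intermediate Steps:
$\frac{44855 + 7309}{13769 - 3402} = \frac{52164}{10367} = 52164 \cdot \frac{1}{10367} = \frac{7452}{1481}$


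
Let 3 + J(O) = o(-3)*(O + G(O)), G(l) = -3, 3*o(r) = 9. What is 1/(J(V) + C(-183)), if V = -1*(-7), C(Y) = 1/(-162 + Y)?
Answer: 345/3104 ≈ 0.11115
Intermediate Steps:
o(r) = 3 (o(r) = (⅓)*9 = 3)
V = 7
J(O) = -12 + 3*O (J(O) = -3 + 3*(O - 3) = -3 + 3*(-3 + O) = -3 + (-9 + 3*O) = -12 + 3*O)
1/(J(V) + C(-183)) = 1/((-12 + 3*7) + 1/(-162 - 183)) = 1/((-12 + 21) + 1/(-345)) = 1/(9 - 1/345) = 1/(3104/345) = 345/3104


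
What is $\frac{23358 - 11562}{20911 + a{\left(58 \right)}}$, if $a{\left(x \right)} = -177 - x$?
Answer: $\frac{983}{1723} \approx 0.57052$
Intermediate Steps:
$\frac{23358 - 11562}{20911 + a{\left(58 \right)}} = \frac{23358 - 11562}{20911 - 235} = \frac{11796}{20911 - 235} = \frac{11796}{20676} = 11796 \cdot \frac{1}{20676} = \frac{983}{1723}$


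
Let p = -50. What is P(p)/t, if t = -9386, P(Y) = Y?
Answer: 25/4693 ≈ 0.0053271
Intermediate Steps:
P(p)/t = -50/(-9386) = -50*(-1/9386) = 25/4693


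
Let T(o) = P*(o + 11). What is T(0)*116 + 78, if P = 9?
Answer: 11562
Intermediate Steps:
T(o) = 99 + 9*o (T(o) = 9*(o + 11) = 9*(11 + o) = 99 + 9*o)
T(0)*116 + 78 = (99 + 9*0)*116 + 78 = (99 + 0)*116 + 78 = 99*116 + 78 = 11484 + 78 = 11562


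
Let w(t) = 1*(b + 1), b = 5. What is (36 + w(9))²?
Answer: 1764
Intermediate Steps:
w(t) = 6 (w(t) = 1*(5 + 1) = 1*6 = 6)
(36 + w(9))² = (36 + 6)² = 42² = 1764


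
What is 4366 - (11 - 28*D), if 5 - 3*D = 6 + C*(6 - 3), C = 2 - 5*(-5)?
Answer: 10769/3 ≈ 3589.7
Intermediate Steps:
C = 27 (C = 2 - 1*(-25) = 2 + 25 = 27)
D = -82/3 (D = 5/3 - (6 + 27*(6 - 3))/3 = 5/3 - (6 + 27*3)/3 = 5/3 - (6 + 81)/3 = 5/3 - 1/3*87 = 5/3 - 29 = -82/3 ≈ -27.333)
4366 - (11 - 28*D) = 4366 - (11 - 28*(-82/3)) = 4366 - (11 + 2296/3) = 4366 - 1*2329/3 = 4366 - 2329/3 = 10769/3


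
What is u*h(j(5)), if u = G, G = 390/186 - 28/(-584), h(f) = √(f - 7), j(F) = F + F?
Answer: 9707*√3/4526 ≈ 3.7148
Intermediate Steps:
j(F) = 2*F
h(f) = √(-7 + f)
G = 9707/4526 (G = 390*(1/186) - 28*(-1/584) = 65/31 + 7/146 = 9707/4526 ≈ 2.1447)
u = 9707/4526 ≈ 2.1447
u*h(j(5)) = 9707*√(-7 + 2*5)/4526 = 9707*√(-7 + 10)/4526 = 9707*√3/4526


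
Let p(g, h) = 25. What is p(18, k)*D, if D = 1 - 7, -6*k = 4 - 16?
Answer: -150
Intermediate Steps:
k = 2 (k = -(4 - 16)/6 = -⅙*(-12) = 2)
D = -6
p(18, k)*D = 25*(-6) = -150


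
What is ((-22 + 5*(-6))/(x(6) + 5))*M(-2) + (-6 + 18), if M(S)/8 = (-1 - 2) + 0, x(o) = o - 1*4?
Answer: 1332/7 ≈ 190.29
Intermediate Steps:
x(o) = -4 + o (x(o) = o - 4 = -4 + o)
M(S) = -24 (M(S) = 8*((-1 - 2) + 0) = 8*(-3 + 0) = 8*(-3) = -24)
((-22 + 5*(-6))/(x(6) + 5))*M(-2) + (-6 + 18) = ((-22 + 5*(-6))/((-4 + 6) + 5))*(-24) + (-6 + 18) = ((-22 - 30)/(2 + 5))*(-24) + 12 = -52/7*(-24) + 12 = 1248/7 + 12 = 1332/7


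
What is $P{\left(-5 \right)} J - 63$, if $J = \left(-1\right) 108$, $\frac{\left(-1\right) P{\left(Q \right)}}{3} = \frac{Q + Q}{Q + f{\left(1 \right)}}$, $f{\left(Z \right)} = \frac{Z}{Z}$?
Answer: $747$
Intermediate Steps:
$f{\left(Z \right)} = 1$
$P{\left(Q \right)} = - \frac{6 Q}{1 + Q}$ ($P{\left(Q \right)} = - 3 \frac{Q + Q}{Q + 1} = - 3 \frac{2 Q}{1 + Q} = - \frac{6 Q}{1 + Q}$)
$J = -108$
$P{\left(-5 \right)} J - 63 = \left(-6\right) \left(-5\right) \frac{1}{1 - 5} \left(-108\right) - 63 = \left(-6\right) \left(-5\right) \frac{1}{-4} \left(-108\right) - 63 = \left(-6\right) \left(-5\right) \left(- \frac{1}{4}\right) \left(-108\right) - 63 = \left(- \frac{15}{2}\right) \left(-108\right) - 63 = 810 - 63 = 747$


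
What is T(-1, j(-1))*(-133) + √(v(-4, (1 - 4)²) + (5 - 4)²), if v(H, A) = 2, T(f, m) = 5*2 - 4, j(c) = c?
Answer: -798 + √3 ≈ -796.27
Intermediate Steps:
T(f, m) = 6 (T(f, m) = 10 - 4 = 6)
T(-1, j(-1))*(-133) + √(v(-4, (1 - 4)²) + (5 - 4)²) = 6*(-133) + √(2 + (5 - 4)²) = -798 + √(2 + 1²) = -798 + √(2 + 1) = -798 + √3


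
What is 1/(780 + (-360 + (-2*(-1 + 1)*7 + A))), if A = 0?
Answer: 1/420 ≈ 0.0023810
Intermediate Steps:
1/(780 + (-360 + (-2*(-1 + 1)*7 + A))) = 1/(780 + (-360 + (-2*(-1 + 1)*7 + 0))) = 1/(780 + (-360 + (-2*0*7 + 0))) = 1/(780 + (-360 + (0*7 + 0))) = 1/(780 + (-360 + (0 + 0))) = 1/(780 + (-360 + 0)) = 1/(780 - 360) = 1/420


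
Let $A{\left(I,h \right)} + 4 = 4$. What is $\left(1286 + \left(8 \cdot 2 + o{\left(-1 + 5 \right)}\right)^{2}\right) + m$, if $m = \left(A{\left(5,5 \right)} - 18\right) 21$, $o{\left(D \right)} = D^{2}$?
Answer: $1932$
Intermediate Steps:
$A{\left(I,h \right)} = 0$ ($A{\left(I,h \right)} = -4 + 4 = 0$)
$m = -378$ ($m = \left(0 - 18\right) 21 = \left(-18\right) 21 = -378$)
$\left(1286 + \left(8 \cdot 2 + o{\left(-1 + 5 \right)}\right)^{2}\right) + m = \left(1286 + \left(8 \cdot 2 + \left(-1 + 5\right)^{2}\right)^{2}\right) - 378 = \left(1286 + \left(16 + 4^{2}\right)^{2}\right) - 378 = \left(1286 + \left(16 + 16\right)^{2}\right) - 378 = \left(1286 + 32^{2}\right) - 378 = \left(1286 + 1024\right) - 378 = 2310 - 378 = 1932$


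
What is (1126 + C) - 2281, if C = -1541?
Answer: -2696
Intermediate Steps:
(1126 + C) - 2281 = (1126 - 1541) - 2281 = -415 - 2281 = -2696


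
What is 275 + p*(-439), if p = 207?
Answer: -90598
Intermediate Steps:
275 + p*(-439) = 275 + 207*(-439) = 275 - 90873 = -90598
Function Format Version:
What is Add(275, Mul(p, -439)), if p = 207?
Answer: -90598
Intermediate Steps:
Add(275, Mul(p, -439)) = Add(275, Mul(207, -439)) = Add(275, -90873) = -90598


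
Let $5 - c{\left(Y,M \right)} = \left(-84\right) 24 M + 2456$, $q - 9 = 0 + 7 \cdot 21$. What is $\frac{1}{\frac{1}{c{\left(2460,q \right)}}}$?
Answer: $312045$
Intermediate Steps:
$q = 156$ ($q = 9 + \left(0 + 7 \cdot 21\right) = 9 + \left(0 + 147\right) = 9 + 147 = 156$)
$c{\left(Y,M \right)} = -2451 + 2016 M$ ($c{\left(Y,M \right)} = 5 - \left(\left(-84\right) 24 M + 2456\right) = 5 - \left(- 2016 M + 2456\right) = 5 - \left(2456 - 2016 M\right) = 5 + \left(-2456 + 2016 M\right) = -2451 + 2016 M$)
$\frac{1}{\frac{1}{c{\left(2460,q \right)}}} = \frac{1}{\frac{1}{-2451 + 2016 \cdot 156}} = \frac{1}{\frac{1}{-2451 + 314496}} = \frac{1}{\frac{1}{312045}} = 312045$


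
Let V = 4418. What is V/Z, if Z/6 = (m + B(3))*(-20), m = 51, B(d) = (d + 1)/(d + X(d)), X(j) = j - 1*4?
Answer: -2209/3180 ≈ -0.69465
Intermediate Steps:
X(j) = -4 + j (X(j) = j - 4 = -4 + j)
B(d) = (1 + d)/(-4 + 2*d) (B(d) = (d + 1)/(d + (-4 + d)) = (1 + d)/(-4 + 2*d))
Z = -6360 (Z = 6*((51 + (1 + 3)/(2*(-2 + 3)))*(-20)) = 6*((51 + (1/2)*4/1)*(-20)) = 6*((51 + (1/2)*1*4)*(-20)) = 6*((51 + 2)*(-20)) = 6*(53*(-20)) = 6*(-1060) = -6360)
V/Z = 4418/(-6360) = 4418*(-1/6360) = -2209/3180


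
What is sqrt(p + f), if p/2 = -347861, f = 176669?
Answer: I*sqrt(519053) ≈ 720.45*I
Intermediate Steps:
p = -695722 (p = 2*(-347861) = -695722)
sqrt(p + f) = sqrt(-695722 + 176669) = sqrt(-519053) = I*sqrt(519053)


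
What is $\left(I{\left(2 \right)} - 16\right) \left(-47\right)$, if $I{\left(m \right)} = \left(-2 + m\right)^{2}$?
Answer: $752$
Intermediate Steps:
$\left(I{\left(2 \right)} - 16\right) \left(-47\right) = \left(\left(-2 + 2\right)^{2} - 16\right) \left(-47\right) = \left(0^{2} - 16\right) \left(-47\right) = \left(0 - 16\right) \left(-47\right) = \left(-16\right) \left(-47\right) = 752$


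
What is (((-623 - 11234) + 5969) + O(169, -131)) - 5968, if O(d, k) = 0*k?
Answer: -11856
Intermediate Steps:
O(d, k) = 0
(((-623 - 11234) + 5969) + O(169, -131)) - 5968 = (((-623 - 11234) + 5969) + 0) - 5968 = ((-11857 + 5969) + 0) - 5968 = (-5888 + 0) - 5968 = -5888 - 5968 = -11856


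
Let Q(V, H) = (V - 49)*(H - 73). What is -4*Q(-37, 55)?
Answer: -6192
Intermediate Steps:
Q(V, H) = (-73 + H)*(-49 + V) (Q(V, H) = (-49 + V)*(-73 + H) = (-73 + H)*(-49 + V))
-4*Q(-37, 55) = -4*(3577 - 73*(-37) - 49*55 + 55*(-37)) = -4*(3577 + 2701 - 2695 - 2035) = -4*1548 = -6192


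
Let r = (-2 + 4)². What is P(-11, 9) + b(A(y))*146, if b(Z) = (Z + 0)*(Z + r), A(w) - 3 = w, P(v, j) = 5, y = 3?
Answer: 8765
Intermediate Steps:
A(w) = 3 + w
r = 4 (r = 2² = 4)
b(Z) = Z*(4 + Z) (b(Z) = (Z + 0)*(Z + 4) = Z*(4 + Z))
P(-11, 9) + b(A(y))*146 = 5 + ((3 + 3)*(4 + (3 + 3)))*146 = 5 + (6*(4 + 6))*146 = 5 + (6*10)*146 = 5 + 60*146 = 5 + 8760 = 8765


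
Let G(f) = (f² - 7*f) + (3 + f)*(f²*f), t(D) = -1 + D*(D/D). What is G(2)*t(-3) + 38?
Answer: -82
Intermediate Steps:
t(D) = -1 + D (t(D) = -1 + D*1 = -1 + D)
G(f) = f² - 7*f + f³*(3 + f) (G(f) = (f² - 7*f) + (3 + f)*f³ = (f² - 7*f) + f³*(3 + f) = f² - 7*f + f³*(3 + f))
G(2)*t(-3) + 38 = (2*(-7 + 2 + 2³ + 3*2²))*(-1 - 3) + 38 = (2*(-7 + 2 + 8 + 3*4))*(-4) + 38 = (2*(-7 + 2 + 8 + 12))*(-4) + 38 = (2*15)*(-4) + 38 = 30*(-4) + 38 = -120 + 38 = -82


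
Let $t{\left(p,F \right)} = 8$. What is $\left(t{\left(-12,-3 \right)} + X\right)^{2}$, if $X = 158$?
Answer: $27556$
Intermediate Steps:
$\left(t{\left(-12,-3 \right)} + X\right)^{2} = \left(8 + 158\right)^{2} = 166^{2} = 27556$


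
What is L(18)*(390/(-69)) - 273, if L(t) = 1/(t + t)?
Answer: -113087/414 ≈ -273.16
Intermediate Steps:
L(t) = 1/(2*t)
L(18)*(390/(-69)) - 273 = ((½)/18)*(390/(-69)) - 273 = ((½)*(1/18))*(390*(-1/69)) - 273 = (1/36)*(-130/23) - 273 = -65/414 - 273 = -113087/414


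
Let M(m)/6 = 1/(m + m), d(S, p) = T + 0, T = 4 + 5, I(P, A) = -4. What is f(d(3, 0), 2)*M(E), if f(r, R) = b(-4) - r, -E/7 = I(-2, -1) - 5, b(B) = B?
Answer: -13/21 ≈ -0.61905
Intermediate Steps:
T = 9
E = 63 (E = -7*(-4 - 5) = -7*(-9) = 63)
d(S, p) = 9 (d(S, p) = 9 + 0 = 9)
f(r, R) = -4 - r
M(m) = 3/m (M(m) = 6/(m + m) = 6/((2*m)) = 6*(1/(2*m)) = 3/m)
f(d(3, 0), 2)*M(E) = (-4 - 1*9)*(3/63) = (-4 - 9)*(3*(1/63)) = -13*1/21 = -13/21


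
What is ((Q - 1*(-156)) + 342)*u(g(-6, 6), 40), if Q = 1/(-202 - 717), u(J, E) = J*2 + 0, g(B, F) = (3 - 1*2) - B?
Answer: 6407254/919 ≈ 6972.0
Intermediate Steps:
g(B, F) = 1 - B (g(B, F) = (3 - 2) - B = 1 - B)
u(J, E) = 2*J (u(J, E) = 2*J + 0 = 2*J)
Q = -1/919 (Q = 1/(-919) = -1/919 ≈ -0.0010881)
((Q - 1*(-156)) + 342)*u(g(-6, 6), 40) = ((-1/919 - 1*(-156)) + 342)*(2*(1 - 1*(-6))) = ((-1/919 + 156) + 342)*(2*(1 + 6)) = (143363/919 + 342)*(2*7) = (457661/919)*14 = 6407254/919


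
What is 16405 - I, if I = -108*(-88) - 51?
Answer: 6952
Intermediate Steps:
I = 9453 (I = 9504 - 51 = 9453)
16405 - I = 16405 - 1*9453 = 16405 - 9453 = 6952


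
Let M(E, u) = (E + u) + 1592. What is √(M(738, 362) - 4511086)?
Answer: I*√4508394 ≈ 2123.3*I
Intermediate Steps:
M(E, u) = 1592 + E + u
√(M(738, 362) - 4511086) = √((1592 + 738 + 362) - 4511086) = √(2692 - 4511086) = √(-4508394) = I*√4508394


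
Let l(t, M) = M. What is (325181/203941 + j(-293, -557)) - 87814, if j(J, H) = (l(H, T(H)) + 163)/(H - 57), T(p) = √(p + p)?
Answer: -10995882815285/125219774 - I*√1114/614 ≈ -87813.0 - 0.054359*I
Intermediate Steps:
T(p) = √2*√p (T(p) = √(2*p) = √2*√p)
j(J, H) = (163 + √2*√H)/(-57 + H) (j(J, H) = (√2*√H + 163)/(H - 57) = (163 + √2*√H)/(-57 + H))
(325181/203941 + j(-293, -557)) - 87814 = (325181/203941 + (163 + √2*√(-557))/(-57 - 557)) - 87814 = (325181*(1/203941) + (163 + √2*(I*√557))/(-614)) - 87814 = (325181/203941 - (163 + I*√1114)/614) - 87814 = (325181/203941 + (-163/614 - I*√1114/614)) - 87814 = (166418751/125219774 - I*√1114/614) - 87814 = -10995882815285/125219774 - I*√1114/614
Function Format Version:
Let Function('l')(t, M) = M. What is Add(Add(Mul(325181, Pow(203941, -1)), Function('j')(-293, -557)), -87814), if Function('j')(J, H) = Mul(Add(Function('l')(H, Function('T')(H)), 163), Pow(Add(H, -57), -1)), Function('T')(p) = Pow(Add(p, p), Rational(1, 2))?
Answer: Add(Rational(-10995882815285, 125219774), Mul(Rational(-1, 614), I, Pow(1114, Rational(1, 2)))) ≈ Add(-87813., Mul(-0.054359, I))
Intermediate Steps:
Function('T')(p) = Mul(Pow(2, Rational(1, 2)), Pow(p, Rational(1, 2))) (Function('T')(p) = Pow(Mul(2, p), Rational(1, 2)) = Mul(Pow(2, Rational(1, 2)), Pow(p, Rational(1, 2))))
Function('j')(J, H) = Mul(Pow(Add(-57, H), -1), Add(163, Mul(Pow(2, Rational(1, 2)), Pow(H, Rational(1, 2))))) (Function('j')(J, H) = Mul(Add(Mul(Pow(2, Rational(1, 2)), Pow(H, Rational(1, 2))), 163), Pow(Add(H, -57), -1)) = Mul(Add(163, Mul(Pow(2, Rational(1, 2)), Pow(H, Rational(1, 2)))), Pow(Add(-57, H), -1)) = Mul(Pow(Add(-57, H), -1), Add(163, Mul(Pow(2, Rational(1, 2)), Pow(H, Rational(1, 2))))))
Add(Add(Mul(325181, Pow(203941, -1)), Function('j')(-293, -557)), -87814) = Add(Add(Mul(325181, Pow(203941, -1)), Mul(Pow(Add(-57, -557), -1), Add(163, Mul(Pow(2, Rational(1, 2)), Pow(-557, Rational(1, 2)))))), -87814) = Add(Add(Mul(325181, Rational(1, 203941)), Mul(Pow(-614, -1), Add(163, Mul(Pow(2, Rational(1, 2)), Mul(I, Pow(557, Rational(1, 2))))))), -87814) = Add(Add(Rational(325181, 203941), Mul(Rational(-1, 614), Add(163, Mul(I, Pow(1114, Rational(1, 2)))))), -87814) = Add(Add(Rational(325181, 203941), Add(Rational(-163, 614), Mul(Rational(-1, 614), I, Pow(1114, Rational(1, 2))))), -87814) = Add(Add(Rational(166418751, 125219774), Mul(Rational(-1, 614), I, Pow(1114, Rational(1, 2)))), -87814) = Add(Rational(-10995882815285, 125219774), Mul(Rational(-1, 614), I, Pow(1114, Rational(1, 2))))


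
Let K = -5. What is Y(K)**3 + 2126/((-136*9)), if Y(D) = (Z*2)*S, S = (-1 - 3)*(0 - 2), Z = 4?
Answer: 160431065/612 ≈ 2.6214e+5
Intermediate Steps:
S = 8 (S = -4*(-2) = 8)
Y(D) = 64 (Y(D) = (4*2)*8 = 8*8 = 64)
Y(K)**3 + 2126/((-136*9)) = 64**3 + 2126/((-136*9)) = 262144 + 2126/(-1224) = 262144 + 2126*(-1/1224) = 262144 - 1063/612 = 160431065/612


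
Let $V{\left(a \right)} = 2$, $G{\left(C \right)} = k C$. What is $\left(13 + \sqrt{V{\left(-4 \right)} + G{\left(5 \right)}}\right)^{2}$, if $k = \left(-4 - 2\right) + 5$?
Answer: $\left(13 + i \sqrt{3}\right)^{2} \approx 166.0 + 45.033 i$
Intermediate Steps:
$k = -1$ ($k = -6 + 5 = -1$)
$G{\left(C \right)} = - C$
$\left(13 + \sqrt{V{\left(-4 \right)} + G{\left(5 \right)}}\right)^{2} = \left(13 + \sqrt{2 - 5}\right)^{2} = \left(13 + \sqrt{-3}\right)^{2} = \left(13 + i \sqrt{3}\right)^{2}$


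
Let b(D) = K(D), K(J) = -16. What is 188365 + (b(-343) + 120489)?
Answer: 308838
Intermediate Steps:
b(D) = -16
188365 + (b(-343) + 120489) = 188365 + (-16 + 120489) = 188365 + 120473 = 308838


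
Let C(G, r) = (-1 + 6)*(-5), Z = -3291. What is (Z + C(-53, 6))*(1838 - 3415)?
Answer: 5229332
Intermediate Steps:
C(G, r) = -25 (C(G, r) = 5*(-5) = -25)
(Z + C(-53, 6))*(1838 - 3415) = (-3291 - 25)*(1838 - 3415) = -3316*(-1577) = 5229332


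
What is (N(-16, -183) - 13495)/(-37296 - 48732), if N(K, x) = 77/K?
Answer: 71999/458816 ≈ 0.15692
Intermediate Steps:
(N(-16, -183) - 13495)/(-37296 - 48732) = (77/(-16) - 13495)/(-37296 - 48732) = (77*(-1/16) - 13495)/(-86028) = (-77/16 - 13495)*(-1/86028) = -215997/16*(-1/86028) = 71999/458816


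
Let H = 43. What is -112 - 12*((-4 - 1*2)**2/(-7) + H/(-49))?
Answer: -1948/49 ≈ -39.755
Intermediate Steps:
-112 - 12*((-4 - 1*2)**2/(-7) + H/(-49)) = -112 - 12*((-4 - 1*2)**2/(-7) + 43/(-49)) = -112 - 12*((-4 - 2)**2*(-1/7) + 43*(-1/49)) = -112 - 12*((-6)**2*(-1/7) - 43/49) = -112 - 12*(36*(-1/7) - 43/49) = -112 - 12*(-36/7 - 43/49) = -112 - 12*(-295/49) = -112 + 3540/49 = -1948/49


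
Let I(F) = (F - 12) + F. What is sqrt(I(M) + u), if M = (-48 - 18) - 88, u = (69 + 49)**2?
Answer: 2*sqrt(3401) ≈ 116.64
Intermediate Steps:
u = 13924 (u = 118**2 = 13924)
M = -154 (M = -66 - 88 = -154)
I(F) = -12 + 2*F (I(F) = (-12 + F) + F = -12 + 2*F)
sqrt(I(M) + u) = sqrt((-12 + 2*(-154)) + 13924) = sqrt((-12 - 308) + 13924) = sqrt(-320 + 13924) = sqrt(13604) = 2*sqrt(3401)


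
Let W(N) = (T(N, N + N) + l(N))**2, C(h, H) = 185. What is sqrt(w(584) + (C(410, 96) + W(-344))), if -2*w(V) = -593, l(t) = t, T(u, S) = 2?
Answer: 3*sqrt(52198)/2 ≈ 342.70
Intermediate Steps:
W(N) = (2 + N)**2
w(V) = 593/2 (w(V) = -1/2*(-593) = 593/2)
sqrt(w(584) + (C(410, 96) + W(-344))) = sqrt(593/2 + (185 + (2 - 344)**2)) = sqrt(593/2 + (185 + (-342)**2)) = sqrt(593/2 + (185 + 116964)) = sqrt(593/2 + 117149) = sqrt(234891/2) = 3*sqrt(52198)/2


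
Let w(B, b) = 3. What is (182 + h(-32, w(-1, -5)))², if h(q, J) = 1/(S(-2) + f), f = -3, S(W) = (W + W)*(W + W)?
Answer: 5602689/169 ≈ 33152.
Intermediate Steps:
S(W) = 4*W² (S(W) = (2*W)*(2*W) = 4*W²)
h(q, J) = 1/13 (h(q, J) = 1/(4*(-2)² - 3) = 1/(4*4 - 3) = 1/(16 - 3) = 1/13)
(182 + h(-32, w(-1, -5)))² = (182 + 1/13)² = (2367/13)² = 5602689/169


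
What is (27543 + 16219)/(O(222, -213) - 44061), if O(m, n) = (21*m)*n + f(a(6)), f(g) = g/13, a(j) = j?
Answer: -568906/13481865 ≈ -0.042198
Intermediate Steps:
f(g) = g/13 (f(g) = g*(1/13) = g/13)
O(m, n) = 6/13 + 21*m*n (O(m, n) = (21*m)*n + (1/13)*6 = 21*m*n + 6/13 = 6/13 + 21*m*n)
(27543 + 16219)/(O(222, -213) - 44061) = (27543 + 16219)/((6/13 + 21*222*(-213)) - 44061) = 43762/((6/13 - 993006) - 44061) = 43762/(-12909072/13 - 44061) = 43762/(-13481865/13) = 43762*(-13/13481865) = -568906/13481865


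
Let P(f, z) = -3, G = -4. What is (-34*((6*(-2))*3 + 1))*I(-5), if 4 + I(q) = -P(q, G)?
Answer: -1190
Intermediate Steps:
I(q) = -1 (I(q) = -4 - 1*(-3) = -4 + 3 = -1)
(-34*((6*(-2))*3 + 1))*I(-5) = -34*((6*(-2))*3 + 1)*(-1) = -34*(-12*3 + 1)*(-1) = -34*(-36 + 1)*(-1) = -34*(-35)*(-1) = 1190*(-1) = -1190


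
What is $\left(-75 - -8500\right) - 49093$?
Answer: $-40668$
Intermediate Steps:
$\left(-75 - -8500\right) - 49093 = \left(-75 + 8500\right) - 49093 = 8425 - 49093 = -40668$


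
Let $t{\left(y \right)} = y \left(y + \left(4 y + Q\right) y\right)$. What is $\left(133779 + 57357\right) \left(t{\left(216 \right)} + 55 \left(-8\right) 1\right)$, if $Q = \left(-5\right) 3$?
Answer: $7579910933760$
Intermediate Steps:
$Q = -15$
$t{\left(y \right)} = y \left(y + y \left(-15 + 4 y\right)\right)$ ($t{\left(y \right)} = y \left(y + \left(4 y - 15\right) y\right) = y \left(y + \left(-15 + 4 y\right) y\right) = y \left(y + y \left(-15 + 4 y\right)\right)$)
$\left(133779 + 57357\right) \left(t{\left(216 \right)} + 55 \left(-8\right) 1\right) = \left(133779 + 57357\right) \left(216^{2} \left(-14 + 4 \cdot 216\right) + 55 \left(-8\right) 1\right) = 191136 \left(46656 \left(-14 + 864\right) - 440\right) = 191136 \left(46656 \cdot 850 - 440\right) = 191136 \left(39657600 - 440\right) = 191136 \cdot 39657160 = 7579910933760$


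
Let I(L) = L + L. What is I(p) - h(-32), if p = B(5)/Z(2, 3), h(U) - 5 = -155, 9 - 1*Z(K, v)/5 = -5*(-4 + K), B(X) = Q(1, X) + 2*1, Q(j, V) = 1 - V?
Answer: 754/5 ≈ 150.80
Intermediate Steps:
B(X) = 3 - X (B(X) = (1 - X) + 2*1 = (1 - X) + 2 = 3 - X)
Z(K, v) = -55 + 25*K (Z(K, v) = 45 - (-25)*(-4 + K) = 45 - 5*(20 - 5*K) = 45 + (-100 + 25*K) = -55 + 25*K)
h(U) = -150 (h(U) = 5 - 155 = -150)
p = 2/5 (p = (3 - 1*5)/(-55 + 25*2) = (3 - 5)/(-55 + 50) = -2/(-5) = -2*(-1/5) = 2/5 ≈ 0.40000)
I(L) = 2*L
I(p) - h(-32) = 2*(2/5) - 1*(-150) = 4/5 + 150 = 754/5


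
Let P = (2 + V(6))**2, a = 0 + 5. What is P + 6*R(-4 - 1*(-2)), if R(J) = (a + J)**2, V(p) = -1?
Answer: 55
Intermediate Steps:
a = 5
P = 1 (P = (2 - 1)**2 = 1**2 = 1)
R(J) = (5 + J)**2
P + 6*R(-4 - 1*(-2)) = 1 + 6*(5 + (-4 - 1*(-2)))**2 = 1 + 6*(5 + (-4 + 2))**2 = 1 + 6*(5 - 2)**2 = 1 + 6*3**2 = 1 + 6*9 = 1 + 54 = 55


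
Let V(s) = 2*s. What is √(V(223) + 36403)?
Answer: √36849 ≈ 191.96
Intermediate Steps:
√(V(223) + 36403) = √(2*223 + 36403) = √(446 + 36403) = √36849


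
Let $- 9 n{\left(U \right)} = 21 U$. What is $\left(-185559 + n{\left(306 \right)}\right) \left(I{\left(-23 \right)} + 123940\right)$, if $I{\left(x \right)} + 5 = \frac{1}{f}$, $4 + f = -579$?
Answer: $- \frac{13458988714392}{583} \approx -2.3086 \cdot 10^{10}$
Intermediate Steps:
$f = -583$ ($f = -4 - 579 = -583$)
$I{\left(x \right)} = - \frac{2916}{583}$ ($I{\left(x \right)} = -5 + \frac{1}{-583} = -5 - \frac{1}{583} = - \frac{2916}{583}$)
$n{\left(U \right)} = - \frac{7 U}{3}$ ($n{\left(U \right)} = - \frac{21 U}{9} = - \frac{7 U}{3}$)
$\left(-185559 + n{\left(306 \right)}\right) \left(I{\left(-23 \right)} + 123940\right) = \left(-185559 - 714\right) \left(- \frac{2916}{583} + 123940\right) = \left(-185559 - 714\right) \frac{72254104}{583} = \left(-186273\right) \frac{72254104}{583} = - \frac{13458988714392}{583}$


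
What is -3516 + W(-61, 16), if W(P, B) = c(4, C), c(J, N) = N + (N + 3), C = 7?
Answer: -3499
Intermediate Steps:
c(J, N) = 3 + 2*N (c(J, N) = N + (3 + N) = 3 + 2*N)
W(P, B) = 17 (W(P, B) = 3 + 2*7 = 3 + 14 = 17)
-3516 + W(-61, 16) = -3516 + 17 = -3499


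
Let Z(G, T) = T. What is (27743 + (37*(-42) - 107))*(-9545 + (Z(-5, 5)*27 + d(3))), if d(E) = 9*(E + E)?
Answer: -244023192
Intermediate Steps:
d(E) = 18*E (d(E) = 9*(2*E) = 18*E)
(27743 + (37*(-42) - 107))*(-9545 + (Z(-5, 5)*27 + d(3))) = (27743 + (37*(-42) - 107))*(-9545 + (5*27 + 18*3)) = (27743 + (-1554 - 107))*(-9545 + (135 + 54)) = (27743 - 1661)*(-9545 + 189) = 26082*(-9356) = -244023192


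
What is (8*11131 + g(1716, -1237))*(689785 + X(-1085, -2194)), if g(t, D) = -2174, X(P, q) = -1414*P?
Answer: 193205604150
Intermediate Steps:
(8*11131 + g(1716, -1237))*(689785 + X(-1085, -2194)) = (8*11131 - 2174)*(689785 - 1414*(-1085)) = (89048 - 2174)*(689785 + 1534190) = 86874*2223975 = 193205604150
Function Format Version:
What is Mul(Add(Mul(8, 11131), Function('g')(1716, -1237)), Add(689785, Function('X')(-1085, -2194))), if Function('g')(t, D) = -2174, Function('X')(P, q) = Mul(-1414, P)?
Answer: 193205604150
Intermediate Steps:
Mul(Add(Mul(8, 11131), Function('g')(1716, -1237)), Add(689785, Function('X')(-1085, -2194))) = Mul(Add(Mul(8, 11131), -2174), Add(689785, Mul(-1414, -1085))) = Mul(Add(89048, -2174), Add(689785, 1534190)) = Mul(86874, 2223975) = 193205604150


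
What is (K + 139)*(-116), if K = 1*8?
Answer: -17052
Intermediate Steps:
K = 8
(K + 139)*(-116) = (8 + 139)*(-116) = 147*(-116) = -17052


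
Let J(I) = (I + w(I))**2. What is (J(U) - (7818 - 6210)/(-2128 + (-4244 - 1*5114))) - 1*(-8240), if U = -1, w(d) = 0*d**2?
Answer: 47328867/5743 ≈ 8241.1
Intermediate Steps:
w(d) = 0
J(I) = I**2 (J(I) = (I + 0)**2 = I**2)
(J(U) - (7818 - 6210)/(-2128 + (-4244 - 1*5114))) - 1*(-8240) = ((-1)**2 - (7818 - 6210)/(-2128 + (-4244 - 1*5114))) - 1*(-8240) = (1 - 1608/(-2128 + (-4244 - 5114))) + 8240 = (1 - 1608/(-2128 - 9358)) + 8240 = (1 - 1608/(-11486)) + 8240 = (1 - 1608*(-1)/11486) + 8240 = (1 - 1*(-804/5743)) + 8240 = (1 + 804/5743) + 8240 = 6547/5743 + 8240 = 47328867/5743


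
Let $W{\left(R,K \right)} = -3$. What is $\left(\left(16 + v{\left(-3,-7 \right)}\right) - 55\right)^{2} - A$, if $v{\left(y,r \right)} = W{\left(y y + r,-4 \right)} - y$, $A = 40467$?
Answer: $-38946$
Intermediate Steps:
$v{\left(y,r \right)} = -3 - y$
$\left(\left(16 + v{\left(-3,-7 \right)}\right) - 55\right)^{2} - A = \left(\left(16 - 0\right) - 55\right)^{2} - 40467 = \left(\left(16 + \left(-3 + 3\right)\right) - 55\right)^{2} - 40467 = \left(\left(16 + 0\right) - 55\right)^{2} - 40467 = \left(16 - 55\right)^{2} - 40467 = \left(-39\right)^{2} - 40467 = 1521 - 40467 = -38946$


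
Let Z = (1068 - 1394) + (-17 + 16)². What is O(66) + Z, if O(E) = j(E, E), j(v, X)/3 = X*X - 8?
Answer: 12719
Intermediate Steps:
j(v, X) = -24 + 3*X² (j(v, X) = 3*(X*X - 8) = 3*(X² - 8) = 3*(-8 + X²) = -24 + 3*X²)
O(E) = -24 + 3*E²
Z = -325 (Z = -326 + (-1)² = -326 + 1 = -325)
O(66) + Z = (-24 + 3*66²) - 325 = (-24 + 3*4356) - 325 = (-24 + 13068) - 325 = 13044 - 325 = 12719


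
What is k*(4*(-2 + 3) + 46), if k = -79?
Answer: -3950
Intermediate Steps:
k*(4*(-2 + 3) + 46) = -79*(4*(-2 + 3) + 46) = -79*(4*1 + 46) = -79*(4 + 46) = -79*50 = -3950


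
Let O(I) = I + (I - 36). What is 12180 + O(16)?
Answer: 12176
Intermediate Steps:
O(I) = -36 + 2*I (O(I) = I + (-36 + I) = -36 + 2*I)
12180 + O(16) = 12180 + (-36 + 2*16) = 12180 + (-36 + 32) = 12180 - 4 = 12176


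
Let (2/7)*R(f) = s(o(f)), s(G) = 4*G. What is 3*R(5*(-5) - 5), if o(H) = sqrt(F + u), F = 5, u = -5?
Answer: 0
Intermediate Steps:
o(H) = 0 (o(H) = sqrt(5 - 5) = sqrt(0) = 0)
R(f) = 0 (R(f) = 7*(4*0)/2 = (7/2)*0 = 0)
3*R(5*(-5) - 5) = 3*0 = 0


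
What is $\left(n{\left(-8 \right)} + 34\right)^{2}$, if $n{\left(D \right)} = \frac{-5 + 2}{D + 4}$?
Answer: $\frac{19321}{16} \approx 1207.6$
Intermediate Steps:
$n{\left(D \right)} = - \frac{3}{4 + D}$
$\left(n{\left(-8 \right)} + 34\right)^{2} = \left(- \frac{3}{4 - 8} + 34\right)^{2} = \left(- \frac{3}{-4} + 34\right)^{2} = \left(\left(-3\right) \left(- \frac{1}{4}\right) + 34\right)^{2} = \left(\frac{3}{4} + 34\right)^{2} = \left(\frac{139}{4}\right)^{2} = \frac{19321}{16}$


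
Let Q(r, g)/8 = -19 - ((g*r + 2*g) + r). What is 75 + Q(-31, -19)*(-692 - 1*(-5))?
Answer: 2962419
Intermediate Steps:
Q(r, g) = -152 - 16*g - 8*r - 8*g*r (Q(r, g) = 8*(-19 - ((g*r + 2*g) + r)) = 8*(-19 - ((2*g + g*r) + r)) = 8*(-19 - (r + 2*g + g*r)) = 8*(-19 + (-r - 2*g - g*r)) = 8*(-19 - r - 2*g - g*r) = -152 - 16*g - 8*r - 8*g*r)
75 + Q(-31, -19)*(-692 - 1*(-5)) = 75 + (-152 - 16*(-19) - 8*(-31) - 8*(-19)*(-31))*(-692 - 1*(-5)) = 75 + (-152 + 304 + 248 - 4712)*(-692 + 5) = 75 - 4312*(-687) = 75 + 2962344 = 2962419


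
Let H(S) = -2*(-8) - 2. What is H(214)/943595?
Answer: 14/943595 ≈ 1.4837e-5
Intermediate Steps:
H(S) = 14 (H(S) = 16 - 2 = 14)
H(214)/943595 = 14/943595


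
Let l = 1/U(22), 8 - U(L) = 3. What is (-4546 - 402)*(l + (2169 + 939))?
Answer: -76896868/5 ≈ -1.5379e+7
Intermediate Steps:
U(L) = 5 (U(L) = 8 - 1*3 = 8 - 3 = 5)
l = ⅕ (l = 1/5 = ⅕ ≈ 0.20000)
(-4546 - 402)*(l + (2169 + 939)) = (-4546 - 402)*(⅕ + (2169 + 939)) = -4948*(⅕ + 3108) = -4948*15541/5 = -76896868/5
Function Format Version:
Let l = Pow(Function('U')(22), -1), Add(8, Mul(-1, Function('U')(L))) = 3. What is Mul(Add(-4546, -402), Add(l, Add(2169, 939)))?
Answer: Rational(-76896868, 5) ≈ -1.5379e+7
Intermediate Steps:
Function('U')(L) = 5 (Function('U')(L) = Add(8, Mul(-1, 3)) = Add(8, -3) = 5)
l = Rational(1, 5) (l = Pow(5, -1) = Rational(1, 5) ≈ 0.20000)
Mul(Add(-4546, -402), Add(l, Add(2169, 939))) = Mul(Add(-4546, -402), Add(Rational(1, 5), Add(2169, 939))) = Mul(-4948, Add(Rational(1, 5), 3108)) = Mul(-4948, Rational(15541, 5)) = Rational(-76896868, 5)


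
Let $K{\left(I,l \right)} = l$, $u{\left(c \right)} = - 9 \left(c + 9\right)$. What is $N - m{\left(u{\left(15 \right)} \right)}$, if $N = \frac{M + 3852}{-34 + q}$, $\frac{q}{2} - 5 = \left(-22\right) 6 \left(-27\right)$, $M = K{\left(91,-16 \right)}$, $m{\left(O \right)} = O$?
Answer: $\frac{384575}{1776} \approx 216.54$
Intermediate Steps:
$u{\left(c \right)} = -81 - 9 c$ ($u{\left(c \right)} = - 9 \left(9 + c\right) = -81 - 9 c$)
$M = -16$
$q = 7138$ ($q = 10 + 2 \left(-22\right) 6 \left(-27\right) = 10 + 2 \left(\left(-132\right) \left(-27\right)\right) = 10 + 2 \cdot 3564 = 10 + 7128 = 7138$)
$N = \frac{959}{1776}$ ($N = \frac{-16 + 3852}{-34 + 7138} = \frac{3836}{7104} = 3836 \cdot \frac{1}{7104} = \frac{959}{1776} \approx 0.53998$)
$N - m{\left(u{\left(15 \right)} \right)} = \frac{959}{1776} - \left(-81 - 135\right) = \frac{959}{1776} - -216 = \frac{959}{1776} + 216 = \frac{384575}{1776}$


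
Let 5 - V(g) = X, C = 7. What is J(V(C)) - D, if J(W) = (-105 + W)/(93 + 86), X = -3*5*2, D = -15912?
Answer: 2848178/179 ≈ 15912.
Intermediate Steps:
X = -30 (X = -15*2 = -30)
V(g) = 35 (V(g) = 5 - 1*(-30) = 5 + 30 = 35)
J(W) = -105/179 + W/179 (J(W) = (-105 + W)/179 = (-105 + W)*(1/179) = -105/179 + W/179)
J(V(C)) - D = (-105/179 + (1/179)*35) - 1*(-15912) = (-105/179 + 35/179) + 15912 = -70/179 + 15912 = 2848178/179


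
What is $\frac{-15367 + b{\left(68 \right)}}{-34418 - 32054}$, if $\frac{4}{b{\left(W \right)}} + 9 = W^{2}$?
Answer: $\frac{10131243}{43824040} \approx 0.23118$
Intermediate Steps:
$b{\left(W \right)} = \frac{4}{-9 + W^{2}}$
$\frac{-15367 + b{\left(68 \right)}}{-34418 - 32054} = \frac{-15367 + \frac{4}{-9 + 68^{2}}}{-34418 - 32054} = \frac{-15367 + \frac{4}{-9 + 4624}}{-66472} = \left(-15367 + \frac{4}{4615}\right) \left(- \frac{1}{66472}\right) = \left(- \frac{70918701}{4615}\right) \left(- \frac{1}{66472}\right) = \frac{10131243}{43824040}$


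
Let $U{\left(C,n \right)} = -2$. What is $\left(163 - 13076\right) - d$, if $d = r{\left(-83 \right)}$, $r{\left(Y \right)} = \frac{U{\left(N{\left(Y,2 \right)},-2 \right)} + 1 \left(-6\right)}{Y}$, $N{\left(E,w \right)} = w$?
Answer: $- \frac{1071787}{83} \approx -12913.0$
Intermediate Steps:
$r{\left(Y \right)} = - \frac{8}{Y}$ ($r{\left(Y \right)} = \frac{-2 + 1 \left(-6\right)}{Y} = \frac{-2 - 6}{Y} = - \frac{8}{Y}$)
$d = \frac{8}{83}$ ($d = - \frac{8}{-83} = \left(-8\right) \left(- \frac{1}{83}\right) = \frac{8}{83} \approx 0.096385$)
$\left(163 - 13076\right) - d = \left(163 - 13076\right) - \frac{8}{83} = -12913 - \frac{8}{83} = - \frac{1071787}{83}$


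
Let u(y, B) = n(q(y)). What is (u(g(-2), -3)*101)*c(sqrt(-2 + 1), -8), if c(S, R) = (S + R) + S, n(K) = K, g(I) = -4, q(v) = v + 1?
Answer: 2424 - 606*I ≈ 2424.0 - 606.0*I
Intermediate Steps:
q(v) = 1 + v
u(y, B) = 1 + y
c(S, R) = R + 2*S (c(S, R) = (R + S) + S = R + 2*S)
(u(g(-2), -3)*101)*c(sqrt(-2 + 1), -8) = ((1 - 4)*101)*(-8 + 2*sqrt(-2 + 1)) = (-3*101)*(-8 + 2*sqrt(-1)) = -303*(-8 + 2*I) = 2424 - 606*I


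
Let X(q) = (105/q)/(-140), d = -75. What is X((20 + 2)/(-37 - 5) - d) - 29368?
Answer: -183726271/6256 ≈ -29368.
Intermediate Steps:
X(q) = -3/(4*q) (X(q) = (105/q)*(-1/140) = -3/(4*q))
X((20 + 2)/(-37 - 5) - d) - 29368 = -3/(4*((20 + 2)/(-37 - 5) - 1*(-75))) - 29368 = -3/(4*(22/(-42) + 75)) - 29368 = -3/(4*(22*(-1/42) + 75)) - 29368 = -3/(4*(-11/21 + 75)) - 29368 = -3/(4*1564/21) - 29368 = -3/4*21/1564 - 29368 = -63/6256 - 29368 = -183726271/6256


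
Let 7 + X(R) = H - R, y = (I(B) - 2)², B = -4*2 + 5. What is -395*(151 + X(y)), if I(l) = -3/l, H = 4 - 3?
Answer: -56880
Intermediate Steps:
B = -3 (B = -8 + 5 = -3)
H = 1
y = 1 (y = (-3/(-3) - 2)² = (-3*(-⅓) - 2)² = (1 - 2)² = (-1)² = 1)
X(R) = -6 - R (X(R) = -7 + (1 - R) = -6 - R)
-395*(151 + X(y)) = -395*(151 + (-6 - 1*1)) = -395*(151 + (-6 - 1)) = -395*(151 - 7) = -395*144 = -56880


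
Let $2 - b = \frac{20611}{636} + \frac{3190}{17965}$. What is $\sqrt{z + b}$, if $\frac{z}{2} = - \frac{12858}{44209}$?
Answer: $\frac{i \sqrt{79520293668522445944909}}{50512053966} \approx 5.5827 i$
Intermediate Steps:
$b = - \frac{69890795}{2285148}$ ($b = 2 - \left(\frac{20611}{636} + \frac{3190}{17965}\right) = 2 - \left(20611 \cdot \frac{1}{636} + 3190 \cdot \frac{1}{17965}\right) = 2 - \left(\frac{20611}{636} + \frac{638}{3593}\right) = 2 - \frac{74461091}{2285148} = - \frac{69890795}{2285148} \approx -30.585$)
$z = - \frac{25716}{44209}$ ($z = 2 \left(- \frac{12858}{44209}\right) = - \frac{25716}{44209} \approx -0.58169$)
$\sqrt{z + b} = \sqrt{- \frac{25716}{44209} - \frac{69890795}{2285148}} = \sqrt{- \frac{3148567022123}{101024107932}} = \frac{i \sqrt{79520293668522445944909}}{50512053966}$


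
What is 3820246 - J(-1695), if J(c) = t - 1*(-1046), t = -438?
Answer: 3819638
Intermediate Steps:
J(c) = 608 (J(c) = -438 - 1*(-1046) = -438 + 1046 = 608)
3820246 - J(-1695) = 3820246 - 1*608 = 3820246 - 608 = 3819638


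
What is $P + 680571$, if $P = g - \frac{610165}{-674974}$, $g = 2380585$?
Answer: $\frac{2066201320109}{674974} \approx 3.0612 \cdot 10^{6}$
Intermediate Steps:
$P = \frac{1606833589955}{674974}$ ($P = 2380585 - \frac{610165}{-674974} = 2380585 - 610165 \left(- \frac{1}{674974}\right) = 2380585 - - \frac{610165}{674974} = 2380585 + \frac{610165}{674974} = \frac{1606833589955}{674974} \approx 2.3806 \cdot 10^{6}$)
$P + 680571 = \frac{1606833589955}{674974} + 680571 = \frac{2066201320109}{674974}$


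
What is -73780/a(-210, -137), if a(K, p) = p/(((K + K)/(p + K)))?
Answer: 30987600/47539 ≈ 651.83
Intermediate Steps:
a(K, p) = p*(K + p)/(2*K) (a(K, p) = p/(((2*K)/(K + p))) = p/((2*K/(K + p))) = p*((K + p)/(2*K)) = p*(K + p)/(2*K))
-73780/a(-210, -137) = -73780*420/(137*(-210 - 137)) = -73780/((½)*(-137)*(-1/210)*(-347)) = -73780/(-47539/420) = -73780*(-420/47539) = 30987600/47539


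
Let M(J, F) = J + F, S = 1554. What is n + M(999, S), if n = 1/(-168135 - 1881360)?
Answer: 5232360734/2049495 ≈ 2553.0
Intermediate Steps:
n = -1/2049495 (n = 1/(-2049495) = -1/2049495 ≈ -4.8792e-7)
M(J, F) = F + J
n + M(999, S) = -1/2049495 + (1554 + 999) = -1/2049495 + 2553 = 5232360734/2049495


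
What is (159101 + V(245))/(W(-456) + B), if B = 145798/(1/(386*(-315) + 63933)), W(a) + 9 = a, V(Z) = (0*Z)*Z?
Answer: -159101/8406275751 ≈ -1.8926e-5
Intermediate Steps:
V(Z) = 0 (V(Z) = 0*Z = 0)
W(a) = -9 + a
B = -8406275286 (B = 145798/(1/(-121590 + 63933)) = 145798/(1/(-57657)) = 145798/(-1/57657) = 145798*(-57657) = -8406275286)
(159101 + V(245))/(W(-456) + B) = (159101 + 0)/((-9 - 456) - 8406275286) = 159101/(-465 - 8406275286) = 159101/(-8406275751) = 159101*(-1/8406275751) = -159101/8406275751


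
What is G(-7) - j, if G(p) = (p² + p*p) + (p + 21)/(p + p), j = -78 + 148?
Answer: 27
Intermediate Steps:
j = 70
G(p) = 2*p² + (21 + p)/(2*p) (G(p) = (p² + p²) + (21 + p)/((2*p)) = 2*p² + (21 + p)*(1/(2*p)) = 2*p² + (21 + p)/(2*p))
G(-7) - j = (½)*(21 - 7 + 4*(-7)³)/(-7) - 1*70 = (½)*(-⅐)*(21 - 7 + 4*(-343)) - 70 = (½)*(-⅐)*(21 - 7 - 1372) - 70 = (½)*(-⅐)*(-1358) - 70 = 97 - 70 = 27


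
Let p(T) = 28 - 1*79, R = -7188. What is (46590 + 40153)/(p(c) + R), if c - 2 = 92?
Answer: -86743/7239 ≈ -11.983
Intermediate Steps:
c = 94 (c = 2 + 92 = 94)
p(T) = -51 (p(T) = 28 - 79 = -51)
(46590 + 40153)/(p(c) + R) = (46590 + 40153)/(-51 - 7188) = 86743/(-7239) = 86743*(-1/7239) = -86743/7239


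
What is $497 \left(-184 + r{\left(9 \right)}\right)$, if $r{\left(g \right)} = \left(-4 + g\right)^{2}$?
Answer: $-79023$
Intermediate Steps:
$497 \left(-184 + r{\left(9 \right)}\right) = 497 \left(-184 + \left(-4 + 9\right)^{2}\right) = 497 \left(-184 + 5^{2}\right) = 497 \left(-184 + 25\right) = 497 \left(-159\right) = -79023$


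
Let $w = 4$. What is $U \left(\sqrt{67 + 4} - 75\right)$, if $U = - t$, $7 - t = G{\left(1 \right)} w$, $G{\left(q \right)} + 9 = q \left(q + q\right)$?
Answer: $2625 - 35 \sqrt{71} \approx 2330.1$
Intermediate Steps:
$G{\left(q \right)} = -9 + 2 q^{2}$ ($G{\left(q \right)} = -9 + q \left(q + q\right) = -9 + q 2 q = -9 + 2 q^{2}$)
$t = 35$ ($t = 7 - \left(-9 + 2 \cdot 1^{2}\right) 4 = 7 - \left(-9 + 2 \cdot 1\right) 4 = 7 - \left(-9 + 2\right) 4 = 7 - \left(-7\right) 4 = 7 - -28 = 7 + 28 = 35$)
$U = -35$ ($U = \left(-1\right) 35 = -35$)
$U \left(\sqrt{67 + 4} - 75\right) = - 35 \left(\sqrt{67 + 4} - 75\right) = - 35 \left(\sqrt{71} - 75\right) = - 35 \left(-75 + \sqrt{71}\right) = 2625 - 35 \sqrt{71}$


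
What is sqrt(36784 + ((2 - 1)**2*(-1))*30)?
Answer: sqrt(36754) ≈ 191.71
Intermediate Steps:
sqrt(36784 + ((2 - 1)**2*(-1))*30) = sqrt(36784 + (1**2*(-1))*30) = sqrt(36784 + (1*(-1))*30) = sqrt(36784 - 1*30) = sqrt(36784 - 30) = sqrt(36754)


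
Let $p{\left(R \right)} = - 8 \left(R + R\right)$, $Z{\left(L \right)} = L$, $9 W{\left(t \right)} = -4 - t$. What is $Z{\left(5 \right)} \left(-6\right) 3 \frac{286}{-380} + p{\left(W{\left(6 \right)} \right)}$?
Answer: $\frac{14623}{171} \approx 85.515$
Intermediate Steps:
$W{\left(t \right)} = - \frac{4}{9} - \frac{t}{9}$ ($W{\left(t \right)} = \frac{-4 - t}{9} = - \frac{4}{9} - \frac{t}{9}$)
$p{\left(R \right)} = - 16 R$ ($p{\left(R \right)} = - 8 \cdot 2 R = - 16 R$)
$Z{\left(5 \right)} \left(-6\right) 3 \frac{286}{-380} + p{\left(W{\left(6 \right)} \right)} = 5 \left(-6\right) 3 \frac{286}{-380} - 16 \left(- \frac{4}{9} - \frac{2}{3}\right) = \left(-30\right) 3 \cdot 286 \left(- \frac{1}{380}\right) - 16 \left(- \frac{4}{9} - \frac{2}{3}\right) = \left(-90\right) \left(- \frac{143}{190}\right) - - \frac{160}{9} = \frac{1287}{19} + \frac{160}{9} = \frac{14623}{171}$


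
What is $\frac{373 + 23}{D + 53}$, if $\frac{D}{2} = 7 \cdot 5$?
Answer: $\frac{132}{41} \approx 3.2195$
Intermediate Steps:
$D = 70$ ($D = 2 \cdot 7 \cdot 5 = 2 \cdot 35 = 70$)
$\frac{373 + 23}{D + 53} = \frac{373 + 23}{70 + 53} = \frac{396}{123} = 396 \cdot \frac{1}{123} = \frac{132}{41}$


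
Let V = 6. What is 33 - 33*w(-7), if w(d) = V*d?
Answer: 1419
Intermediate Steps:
w(d) = 6*d
33 - 33*w(-7) = 33 - 198*(-7) = 33 - 33*(-42) = 33 + 1386 = 1419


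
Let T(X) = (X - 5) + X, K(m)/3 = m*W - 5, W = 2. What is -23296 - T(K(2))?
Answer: -23285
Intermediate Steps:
K(m) = -15 + 6*m (K(m) = 3*(m*2 - 5) = 3*(2*m - 5) = 3*(-5 + 2*m) = -15 + 6*m)
T(X) = -5 + 2*X (T(X) = (-5 + X) + X = -5 + 2*X)
-23296 - T(K(2)) = -23296 - (-5 + 2*(-15 + 6*2)) = -23296 - (-5 + 2*(-15 + 12)) = -23296 - (-5 + 2*(-3)) = -23296 - (-5 - 6) = -23296 - 1*(-11) = -23296 + 11 = -23285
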